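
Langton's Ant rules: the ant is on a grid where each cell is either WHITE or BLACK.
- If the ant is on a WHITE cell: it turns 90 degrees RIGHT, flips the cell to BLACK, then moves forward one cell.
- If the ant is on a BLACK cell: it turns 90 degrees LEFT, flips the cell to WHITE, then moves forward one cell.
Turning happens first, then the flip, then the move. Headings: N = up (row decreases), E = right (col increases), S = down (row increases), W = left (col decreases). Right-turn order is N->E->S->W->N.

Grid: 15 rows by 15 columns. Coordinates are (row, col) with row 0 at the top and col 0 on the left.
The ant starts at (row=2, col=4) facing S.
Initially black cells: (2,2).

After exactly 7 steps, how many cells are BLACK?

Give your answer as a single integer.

Step 1: on WHITE (2,4): turn R to W, flip to black, move to (2,3). |black|=2
Step 2: on WHITE (2,3): turn R to N, flip to black, move to (1,3). |black|=3
Step 3: on WHITE (1,3): turn R to E, flip to black, move to (1,4). |black|=4
Step 4: on WHITE (1,4): turn R to S, flip to black, move to (2,4). |black|=5
Step 5: on BLACK (2,4): turn L to E, flip to white, move to (2,5). |black|=4
Step 6: on WHITE (2,5): turn R to S, flip to black, move to (3,5). |black|=5
Step 7: on WHITE (3,5): turn R to W, flip to black, move to (3,4). |black|=6

Answer: 6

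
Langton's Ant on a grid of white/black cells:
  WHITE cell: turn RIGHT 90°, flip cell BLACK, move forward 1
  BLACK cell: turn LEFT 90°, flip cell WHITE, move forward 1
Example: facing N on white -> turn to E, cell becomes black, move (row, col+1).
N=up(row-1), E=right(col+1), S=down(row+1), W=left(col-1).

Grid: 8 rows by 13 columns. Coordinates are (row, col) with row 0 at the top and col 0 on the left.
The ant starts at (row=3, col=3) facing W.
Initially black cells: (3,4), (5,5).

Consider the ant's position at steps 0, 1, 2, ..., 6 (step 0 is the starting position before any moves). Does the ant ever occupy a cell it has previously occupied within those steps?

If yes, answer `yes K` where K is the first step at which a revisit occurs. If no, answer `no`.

Answer: no

Derivation:
Step 1: on WHITE (3,3): turn R to N, flip to black, move to (2,3). |black|=3 — new cell
Step 2: on WHITE (2,3): turn R to E, flip to black, move to (2,4). |black|=4 — new cell
Step 3: on WHITE (2,4): turn R to S, flip to black, move to (3,4). |black|=5 — new cell
Step 4: on BLACK (3,4): turn L to E, flip to white, move to (3,5). |black|=4 — new cell
Step 5: on WHITE (3,5): turn R to S, flip to black, move to (4,5). |black|=5 — new cell
Step 6: on WHITE (4,5): turn R to W, flip to black, move to (4,4). |black|=6 — new cell
No revisit within 6 steps.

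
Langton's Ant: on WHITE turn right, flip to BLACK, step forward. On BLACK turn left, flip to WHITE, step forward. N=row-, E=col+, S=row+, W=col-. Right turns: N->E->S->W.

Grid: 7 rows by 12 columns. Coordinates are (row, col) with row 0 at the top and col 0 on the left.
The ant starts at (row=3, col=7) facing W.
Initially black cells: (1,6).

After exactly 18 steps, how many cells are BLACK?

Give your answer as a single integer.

Step 1: on WHITE (3,7): turn R to N, flip to black, move to (2,7). |black|=2
Step 2: on WHITE (2,7): turn R to E, flip to black, move to (2,8). |black|=3
Step 3: on WHITE (2,8): turn R to S, flip to black, move to (3,8). |black|=4
Step 4: on WHITE (3,8): turn R to W, flip to black, move to (3,7). |black|=5
Step 5: on BLACK (3,7): turn L to S, flip to white, move to (4,7). |black|=4
Step 6: on WHITE (4,7): turn R to W, flip to black, move to (4,6). |black|=5
Step 7: on WHITE (4,6): turn R to N, flip to black, move to (3,6). |black|=6
Step 8: on WHITE (3,6): turn R to E, flip to black, move to (3,7). |black|=7
Step 9: on WHITE (3,7): turn R to S, flip to black, move to (4,7). |black|=8
Step 10: on BLACK (4,7): turn L to E, flip to white, move to (4,8). |black|=7
Step 11: on WHITE (4,8): turn R to S, flip to black, move to (5,8). |black|=8
Step 12: on WHITE (5,8): turn R to W, flip to black, move to (5,7). |black|=9
Step 13: on WHITE (5,7): turn R to N, flip to black, move to (4,7). |black|=10
Step 14: on WHITE (4,7): turn R to E, flip to black, move to (4,8). |black|=11
Step 15: on BLACK (4,8): turn L to N, flip to white, move to (3,8). |black|=10
Step 16: on BLACK (3,8): turn L to W, flip to white, move to (3,7). |black|=9
Step 17: on BLACK (3,7): turn L to S, flip to white, move to (4,7). |black|=8
Step 18: on BLACK (4,7): turn L to E, flip to white, move to (4,8). |black|=7

Answer: 7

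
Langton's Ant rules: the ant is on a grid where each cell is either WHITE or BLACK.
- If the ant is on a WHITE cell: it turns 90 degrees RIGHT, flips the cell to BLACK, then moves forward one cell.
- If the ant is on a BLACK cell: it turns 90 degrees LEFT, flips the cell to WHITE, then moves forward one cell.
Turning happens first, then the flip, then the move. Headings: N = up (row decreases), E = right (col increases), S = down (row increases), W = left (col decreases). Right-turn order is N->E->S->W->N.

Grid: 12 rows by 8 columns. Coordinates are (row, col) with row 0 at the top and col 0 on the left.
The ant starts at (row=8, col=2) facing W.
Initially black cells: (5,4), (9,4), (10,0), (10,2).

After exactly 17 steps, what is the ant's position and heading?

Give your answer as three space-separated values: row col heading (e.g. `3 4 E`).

Answer: 11 2 S

Derivation:
Step 1: on WHITE (8,2): turn R to N, flip to black, move to (7,2). |black|=5
Step 2: on WHITE (7,2): turn R to E, flip to black, move to (7,3). |black|=6
Step 3: on WHITE (7,3): turn R to S, flip to black, move to (8,3). |black|=7
Step 4: on WHITE (8,3): turn R to W, flip to black, move to (8,2). |black|=8
Step 5: on BLACK (8,2): turn L to S, flip to white, move to (9,2). |black|=7
Step 6: on WHITE (9,2): turn R to W, flip to black, move to (9,1). |black|=8
Step 7: on WHITE (9,1): turn R to N, flip to black, move to (8,1). |black|=9
Step 8: on WHITE (8,1): turn R to E, flip to black, move to (8,2). |black|=10
Step 9: on WHITE (8,2): turn R to S, flip to black, move to (9,2). |black|=11
Step 10: on BLACK (9,2): turn L to E, flip to white, move to (9,3). |black|=10
Step 11: on WHITE (9,3): turn R to S, flip to black, move to (10,3). |black|=11
Step 12: on WHITE (10,3): turn R to W, flip to black, move to (10,2). |black|=12
Step 13: on BLACK (10,2): turn L to S, flip to white, move to (11,2). |black|=11
Step 14: on WHITE (11,2): turn R to W, flip to black, move to (11,1). |black|=12
Step 15: on WHITE (11,1): turn R to N, flip to black, move to (10,1). |black|=13
Step 16: on WHITE (10,1): turn R to E, flip to black, move to (10,2). |black|=14
Step 17: on WHITE (10,2): turn R to S, flip to black, move to (11,2). |black|=15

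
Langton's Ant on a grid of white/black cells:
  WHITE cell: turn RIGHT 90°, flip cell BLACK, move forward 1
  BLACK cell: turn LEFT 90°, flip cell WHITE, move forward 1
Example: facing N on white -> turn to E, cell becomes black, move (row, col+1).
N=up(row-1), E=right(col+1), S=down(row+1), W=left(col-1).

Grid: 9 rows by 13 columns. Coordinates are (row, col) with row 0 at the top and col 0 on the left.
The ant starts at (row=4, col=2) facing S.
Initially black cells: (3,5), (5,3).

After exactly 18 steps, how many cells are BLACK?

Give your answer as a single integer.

Step 1: on WHITE (4,2): turn R to W, flip to black, move to (4,1). |black|=3
Step 2: on WHITE (4,1): turn R to N, flip to black, move to (3,1). |black|=4
Step 3: on WHITE (3,1): turn R to E, flip to black, move to (3,2). |black|=5
Step 4: on WHITE (3,2): turn R to S, flip to black, move to (4,2). |black|=6
Step 5: on BLACK (4,2): turn L to E, flip to white, move to (4,3). |black|=5
Step 6: on WHITE (4,3): turn R to S, flip to black, move to (5,3). |black|=6
Step 7: on BLACK (5,3): turn L to E, flip to white, move to (5,4). |black|=5
Step 8: on WHITE (5,4): turn R to S, flip to black, move to (6,4). |black|=6
Step 9: on WHITE (6,4): turn R to W, flip to black, move to (6,3). |black|=7
Step 10: on WHITE (6,3): turn R to N, flip to black, move to (5,3). |black|=8
Step 11: on WHITE (5,3): turn R to E, flip to black, move to (5,4). |black|=9
Step 12: on BLACK (5,4): turn L to N, flip to white, move to (4,4). |black|=8
Step 13: on WHITE (4,4): turn R to E, flip to black, move to (4,5). |black|=9
Step 14: on WHITE (4,5): turn R to S, flip to black, move to (5,5). |black|=10
Step 15: on WHITE (5,5): turn R to W, flip to black, move to (5,4). |black|=11
Step 16: on WHITE (5,4): turn R to N, flip to black, move to (4,4). |black|=12
Step 17: on BLACK (4,4): turn L to W, flip to white, move to (4,3). |black|=11
Step 18: on BLACK (4,3): turn L to S, flip to white, move to (5,3). |black|=10

Answer: 10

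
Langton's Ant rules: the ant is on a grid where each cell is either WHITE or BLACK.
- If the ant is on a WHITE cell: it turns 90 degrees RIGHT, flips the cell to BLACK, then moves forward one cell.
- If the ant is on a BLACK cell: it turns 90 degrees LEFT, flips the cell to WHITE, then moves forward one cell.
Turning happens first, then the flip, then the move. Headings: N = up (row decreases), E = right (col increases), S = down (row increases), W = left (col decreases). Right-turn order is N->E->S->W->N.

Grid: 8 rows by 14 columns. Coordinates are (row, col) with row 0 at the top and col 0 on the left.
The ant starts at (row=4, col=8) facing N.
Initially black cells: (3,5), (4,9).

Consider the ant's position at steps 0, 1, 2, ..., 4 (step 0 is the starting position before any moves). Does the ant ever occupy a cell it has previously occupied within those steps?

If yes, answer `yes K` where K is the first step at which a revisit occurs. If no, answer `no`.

Step 1: on WHITE (4,8): turn R to E, flip to black, move to (4,9). |black|=3 — new cell
Step 2: on BLACK (4,9): turn L to N, flip to white, move to (3,9). |black|=2 — new cell
Step 3: on WHITE (3,9): turn R to E, flip to black, move to (3,10). |black|=3 — new cell
Step 4: on WHITE (3,10): turn R to S, flip to black, move to (4,10). |black|=4 — new cell
No revisit within 4 steps.

Answer: no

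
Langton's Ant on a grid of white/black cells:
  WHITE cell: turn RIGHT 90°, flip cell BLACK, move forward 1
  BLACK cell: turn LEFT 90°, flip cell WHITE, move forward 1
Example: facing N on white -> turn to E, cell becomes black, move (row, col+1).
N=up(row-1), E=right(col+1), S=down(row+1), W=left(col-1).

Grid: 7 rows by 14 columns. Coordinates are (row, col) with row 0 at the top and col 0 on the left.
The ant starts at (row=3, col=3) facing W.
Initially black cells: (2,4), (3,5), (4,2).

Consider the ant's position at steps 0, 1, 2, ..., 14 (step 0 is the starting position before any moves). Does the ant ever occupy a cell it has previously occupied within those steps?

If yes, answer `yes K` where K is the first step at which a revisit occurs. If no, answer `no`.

Answer: yes 6

Derivation:
Step 1: on WHITE (3,3): turn R to N, flip to black, move to (2,3). |black|=4 — new cell
Step 2: on WHITE (2,3): turn R to E, flip to black, move to (2,4). |black|=5 — new cell
Step 3: on BLACK (2,4): turn L to N, flip to white, move to (1,4). |black|=4 — new cell
Step 4: on WHITE (1,4): turn R to E, flip to black, move to (1,5). |black|=5 — new cell
Step 5: on WHITE (1,5): turn R to S, flip to black, move to (2,5). |black|=6 — new cell
Step 6: on WHITE (2,5): turn R to W, flip to black, move to (2,4). |black|=7 — REVISIT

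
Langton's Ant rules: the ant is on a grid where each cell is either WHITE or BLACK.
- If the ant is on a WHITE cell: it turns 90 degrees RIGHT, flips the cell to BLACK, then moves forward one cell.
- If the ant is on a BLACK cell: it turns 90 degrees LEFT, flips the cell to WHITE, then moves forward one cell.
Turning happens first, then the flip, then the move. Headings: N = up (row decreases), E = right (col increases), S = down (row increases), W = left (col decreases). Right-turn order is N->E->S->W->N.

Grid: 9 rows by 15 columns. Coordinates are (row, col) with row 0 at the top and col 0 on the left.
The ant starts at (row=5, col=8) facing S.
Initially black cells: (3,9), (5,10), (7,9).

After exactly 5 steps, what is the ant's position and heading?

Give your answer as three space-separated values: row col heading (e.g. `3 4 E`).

Answer: 5 9 E

Derivation:
Step 1: on WHITE (5,8): turn R to W, flip to black, move to (5,7). |black|=4
Step 2: on WHITE (5,7): turn R to N, flip to black, move to (4,7). |black|=5
Step 3: on WHITE (4,7): turn R to E, flip to black, move to (4,8). |black|=6
Step 4: on WHITE (4,8): turn R to S, flip to black, move to (5,8). |black|=7
Step 5: on BLACK (5,8): turn L to E, flip to white, move to (5,9). |black|=6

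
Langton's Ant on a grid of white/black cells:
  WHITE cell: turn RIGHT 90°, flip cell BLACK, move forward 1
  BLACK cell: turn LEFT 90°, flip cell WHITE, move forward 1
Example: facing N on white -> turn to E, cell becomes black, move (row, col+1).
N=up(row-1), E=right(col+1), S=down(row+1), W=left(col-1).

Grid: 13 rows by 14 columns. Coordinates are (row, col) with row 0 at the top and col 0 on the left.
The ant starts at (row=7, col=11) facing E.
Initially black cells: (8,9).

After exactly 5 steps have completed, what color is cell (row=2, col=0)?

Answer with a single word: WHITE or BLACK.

Step 1: on WHITE (7,11): turn R to S, flip to black, move to (8,11). |black|=2
Step 2: on WHITE (8,11): turn R to W, flip to black, move to (8,10). |black|=3
Step 3: on WHITE (8,10): turn R to N, flip to black, move to (7,10). |black|=4
Step 4: on WHITE (7,10): turn R to E, flip to black, move to (7,11). |black|=5
Step 5: on BLACK (7,11): turn L to N, flip to white, move to (6,11). |black|=4

Answer: WHITE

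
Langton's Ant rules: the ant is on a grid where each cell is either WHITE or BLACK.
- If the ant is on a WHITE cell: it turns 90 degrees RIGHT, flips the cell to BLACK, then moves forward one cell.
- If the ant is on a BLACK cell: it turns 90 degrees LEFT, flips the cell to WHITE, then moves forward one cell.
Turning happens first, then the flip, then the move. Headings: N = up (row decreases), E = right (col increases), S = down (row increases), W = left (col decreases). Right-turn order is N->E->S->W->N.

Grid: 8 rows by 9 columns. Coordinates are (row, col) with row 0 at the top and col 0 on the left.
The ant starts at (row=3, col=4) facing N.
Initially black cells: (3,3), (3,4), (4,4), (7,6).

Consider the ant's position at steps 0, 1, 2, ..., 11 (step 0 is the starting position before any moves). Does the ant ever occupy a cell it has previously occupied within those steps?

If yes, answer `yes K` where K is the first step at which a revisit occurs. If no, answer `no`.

Step 1: on BLACK (3,4): turn L to W, flip to white, move to (3,3). |black|=3 — new cell
Step 2: on BLACK (3,3): turn L to S, flip to white, move to (4,3). |black|=2 — new cell
Step 3: on WHITE (4,3): turn R to W, flip to black, move to (4,2). |black|=3 — new cell
Step 4: on WHITE (4,2): turn R to N, flip to black, move to (3,2). |black|=4 — new cell
Step 5: on WHITE (3,2): turn R to E, flip to black, move to (3,3). |black|=5 — REVISIT

Answer: yes 5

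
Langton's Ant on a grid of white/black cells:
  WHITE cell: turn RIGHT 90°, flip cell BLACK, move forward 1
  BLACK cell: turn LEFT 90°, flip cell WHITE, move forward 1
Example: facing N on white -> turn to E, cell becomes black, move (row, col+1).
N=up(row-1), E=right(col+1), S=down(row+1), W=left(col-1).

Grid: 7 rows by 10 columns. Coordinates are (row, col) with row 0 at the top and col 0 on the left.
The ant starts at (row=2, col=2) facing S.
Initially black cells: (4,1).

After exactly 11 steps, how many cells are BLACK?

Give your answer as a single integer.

Step 1: on WHITE (2,2): turn R to W, flip to black, move to (2,1). |black|=2
Step 2: on WHITE (2,1): turn R to N, flip to black, move to (1,1). |black|=3
Step 3: on WHITE (1,1): turn R to E, flip to black, move to (1,2). |black|=4
Step 4: on WHITE (1,2): turn R to S, flip to black, move to (2,2). |black|=5
Step 5: on BLACK (2,2): turn L to E, flip to white, move to (2,3). |black|=4
Step 6: on WHITE (2,3): turn R to S, flip to black, move to (3,3). |black|=5
Step 7: on WHITE (3,3): turn R to W, flip to black, move to (3,2). |black|=6
Step 8: on WHITE (3,2): turn R to N, flip to black, move to (2,2). |black|=7
Step 9: on WHITE (2,2): turn R to E, flip to black, move to (2,3). |black|=8
Step 10: on BLACK (2,3): turn L to N, flip to white, move to (1,3). |black|=7
Step 11: on WHITE (1,3): turn R to E, flip to black, move to (1,4). |black|=8

Answer: 8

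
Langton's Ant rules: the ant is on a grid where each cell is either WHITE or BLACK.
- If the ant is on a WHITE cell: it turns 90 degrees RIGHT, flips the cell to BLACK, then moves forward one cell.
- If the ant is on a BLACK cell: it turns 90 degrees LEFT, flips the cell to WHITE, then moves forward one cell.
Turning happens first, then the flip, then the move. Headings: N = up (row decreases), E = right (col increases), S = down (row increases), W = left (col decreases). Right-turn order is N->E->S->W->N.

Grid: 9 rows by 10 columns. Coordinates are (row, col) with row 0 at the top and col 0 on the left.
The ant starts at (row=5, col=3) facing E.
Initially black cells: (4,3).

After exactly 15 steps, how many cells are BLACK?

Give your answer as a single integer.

Step 1: on WHITE (5,3): turn R to S, flip to black, move to (6,3). |black|=2
Step 2: on WHITE (6,3): turn R to W, flip to black, move to (6,2). |black|=3
Step 3: on WHITE (6,2): turn R to N, flip to black, move to (5,2). |black|=4
Step 4: on WHITE (5,2): turn R to E, flip to black, move to (5,3). |black|=5
Step 5: on BLACK (5,3): turn L to N, flip to white, move to (4,3). |black|=4
Step 6: on BLACK (4,3): turn L to W, flip to white, move to (4,2). |black|=3
Step 7: on WHITE (4,2): turn R to N, flip to black, move to (3,2). |black|=4
Step 8: on WHITE (3,2): turn R to E, flip to black, move to (3,3). |black|=5
Step 9: on WHITE (3,3): turn R to S, flip to black, move to (4,3). |black|=6
Step 10: on WHITE (4,3): turn R to W, flip to black, move to (4,2). |black|=7
Step 11: on BLACK (4,2): turn L to S, flip to white, move to (5,2). |black|=6
Step 12: on BLACK (5,2): turn L to E, flip to white, move to (5,3). |black|=5
Step 13: on WHITE (5,3): turn R to S, flip to black, move to (6,3). |black|=6
Step 14: on BLACK (6,3): turn L to E, flip to white, move to (6,4). |black|=5
Step 15: on WHITE (6,4): turn R to S, flip to black, move to (7,4). |black|=6

Answer: 6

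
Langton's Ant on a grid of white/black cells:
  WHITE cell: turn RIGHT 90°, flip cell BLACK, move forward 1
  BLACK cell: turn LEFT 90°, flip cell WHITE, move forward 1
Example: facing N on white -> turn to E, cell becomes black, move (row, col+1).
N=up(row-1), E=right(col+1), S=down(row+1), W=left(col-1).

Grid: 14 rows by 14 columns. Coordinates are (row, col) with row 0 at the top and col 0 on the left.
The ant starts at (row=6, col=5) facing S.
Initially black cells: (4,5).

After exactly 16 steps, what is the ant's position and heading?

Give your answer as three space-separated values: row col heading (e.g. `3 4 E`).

Answer: 6 5 S

Derivation:
Step 1: on WHITE (6,5): turn R to W, flip to black, move to (6,4). |black|=2
Step 2: on WHITE (6,4): turn R to N, flip to black, move to (5,4). |black|=3
Step 3: on WHITE (5,4): turn R to E, flip to black, move to (5,5). |black|=4
Step 4: on WHITE (5,5): turn R to S, flip to black, move to (6,5). |black|=5
Step 5: on BLACK (6,5): turn L to E, flip to white, move to (6,6). |black|=4
Step 6: on WHITE (6,6): turn R to S, flip to black, move to (7,6). |black|=5
Step 7: on WHITE (7,6): turn R to W, flip to black, move to (7,5). |black|=6
Step 8: on WHITE (7,5): turn R to N, flip to black, move to (6,5). |black|=7
Step 9: on WHITE (6,5): turn R to E, flip to black, move to (6,6). |black|=8
Step 10: on BLACK (6,6): turn L to N, flip to white, move to (5,6). |black|=7
Step 11: on WHITE (5,6): turn R to E, flip to black, move to (5,7). |black|=8
Step 12: on WHITE (5,7): turn R to S, flip to black, move to (6,7). |black|=9
Step 13: on WHITE (6,7): turn R to W, flip to black, move to (6,6). |black|=10
Step 14: on WHITE (6,6): turn R to N, flip to black, move to (5,6). |black|=11
Step 15: on BLACK (5,6): turn L to W, flip to white, move to (5,5). |black|=10
Step 16: on BLACK (5,5): turn L to S, flip to white, move to (6,5). |black|=9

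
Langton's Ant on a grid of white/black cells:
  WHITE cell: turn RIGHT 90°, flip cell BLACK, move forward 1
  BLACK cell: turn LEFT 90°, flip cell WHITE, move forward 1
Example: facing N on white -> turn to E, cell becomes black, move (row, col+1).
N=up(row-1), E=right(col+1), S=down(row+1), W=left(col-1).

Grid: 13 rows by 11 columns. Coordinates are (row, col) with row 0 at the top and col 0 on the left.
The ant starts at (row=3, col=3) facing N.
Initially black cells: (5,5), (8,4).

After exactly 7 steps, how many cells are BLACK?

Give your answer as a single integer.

Answer: 7

Derivation:
Step 1: on WHITE (3,3): turn R to E, flip to black, move to (3,4). |black|=3
Step 2: on WHITE (3,4): turn R to S, flip to black, move to (4,4). |black|=4
Step 3: on WHITE (4,4): turn R to W, flip to black, move to (4,3). |black|=5
Step 4: on WHITE (4,3): turn R to N, flip to black, move to (3,3). |black|=6
Step 5: on BLACK (3,3): turn L to W, flip to white, move to (3,2). |black|=5
Step 6: on WHITE (3,2): turn R to N, flip to black, move to (2,2). |black|=6
Step 7: on WHITE (2,2): turn R to E, flip to black, move to (2,3). |black|=7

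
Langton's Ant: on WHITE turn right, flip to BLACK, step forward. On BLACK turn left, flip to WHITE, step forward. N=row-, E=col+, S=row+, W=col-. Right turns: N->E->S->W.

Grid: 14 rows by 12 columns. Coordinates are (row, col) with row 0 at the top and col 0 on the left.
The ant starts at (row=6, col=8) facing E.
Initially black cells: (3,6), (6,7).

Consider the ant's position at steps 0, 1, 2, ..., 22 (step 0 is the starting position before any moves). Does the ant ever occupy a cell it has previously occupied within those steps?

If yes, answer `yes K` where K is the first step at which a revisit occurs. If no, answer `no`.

Step 1: on WHITE (6,8): turn R to S, flip to black, move to (7,8). |black|=3 — new cell
Step 2: on WHITE (7,8): turn R to W, flip to black, move to (7,7). |black|=4 — new cell
Step 3: on WHITE (7,7): turn R to N, flip to black, move to (6,7). |black|=5 — new cell
Step 4: on BLACK (6,7): turn L to W, flip to white, move to (6,6). |black|=4 — new cell
Step 5: on WHITE (6,6): turn R to N, flip to black, move to (5,6). |black|=5 — new cell
Step 6: on WHITE (5,6): turn R to E, flip to black, move to (5,7). |black|=6 — new cell
Step 7: on WHITE (5,7): turn R to S, flip to black, move to (6,7). |black|=7 — REVISIT

Answer: yes 7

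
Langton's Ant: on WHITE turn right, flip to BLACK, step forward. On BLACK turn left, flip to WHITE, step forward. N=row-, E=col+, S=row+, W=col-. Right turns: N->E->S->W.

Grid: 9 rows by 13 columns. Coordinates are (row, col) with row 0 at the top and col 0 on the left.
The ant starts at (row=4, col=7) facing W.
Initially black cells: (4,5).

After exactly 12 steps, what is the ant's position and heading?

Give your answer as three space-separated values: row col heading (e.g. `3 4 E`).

Step 1: on WHITE (4,7): turn R to N, flip to black, move to (3,7). |black|=2
Step 2: on WHITE (3,7): turn R to E, flip to black, move to (3,8). |black|=3
Step 3: on WHITE (3,8): turn R to S, flip to black, move to (4,8). |black|=4
Step 4: on WHITE (4,8): turn R to W, flip to black, move to (4,7). |black|=5
Step 5: on BLACK (4,7): turn L to S, flip to white, move to (5,7). |black|=4
Step 6: on WHITE (5,7): turn R to W, flip to black, move to (5,6). |black|=5
Step 7: on WHITE (5,6): turn R to N, flip to black, move to (4,6). |black|=6
Step 8: on WHITE (4,6): turn R to E, flip to black, move to (4,7). |black|=7
Step 9: on WHITE (4,7): turn R to S, flip to black, move to (5,7). |black|=8
Step 10: on BLACK (5,7): turn L to E, flip to white, move to (5,8). |black|=7
Step 11: on WHITE (5,8): turn R to S, flip to black, move to (6,8). |black|=8
Step 12: on WHITE (6,8): turn R to W, flip to black, move to (6,7). |black|=9

Answer: 6 7 W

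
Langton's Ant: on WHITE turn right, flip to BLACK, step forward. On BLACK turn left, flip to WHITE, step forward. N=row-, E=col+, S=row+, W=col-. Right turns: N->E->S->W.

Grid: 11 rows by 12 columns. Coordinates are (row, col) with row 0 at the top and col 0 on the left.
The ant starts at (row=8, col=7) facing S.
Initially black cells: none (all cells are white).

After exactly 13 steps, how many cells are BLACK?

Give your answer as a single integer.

Step 1: on WHITE (8,7): turn R to W, flip to black, move to (8,6). |black|=1
Step 2: on WHITE (8,6): turn R to N, flip to black, move to (7,6). |black|=2
Step 3: on WHITE (7,6): turn R to E, flip to black, move to (7,7). |black|=3
Step 4: on WHITE (7,7): turn R to S, flip to black, move to (8,7). |black|=4
Step 5: on BLACK (8,7): turn L to E, flip to white, move to (8,8). |black|=3
Step 6: on WHITE (8,8): turn R to S, flip to black, move to (9,8). |black|=4
Step 7: on WHITE (9,8): turn R to W, flip to black, move to (9,7). |black|=5
Step 8: on WHITE (9,7): turn R to N, flip to black, move to (8,7). |black|=6
Step 9: on WHITE (8,7): turn R to E, flip to black, move to (8,8). |black|=7
Step 10: on BLACK (8,8): turn L to N, flip to white, move to (7,8). |black|=6
Step 11: on WHITE (7,8): turn R to E, flip to black, move to (7,9). |black|=7
Step 12: on WHITE (7,9): turn R to S, flip to black, move to (8,9). |black|=8
Step 13: on WHITE (8,9): turn R to W, flip to black, move to (8,8). |black|=9

Answer: 9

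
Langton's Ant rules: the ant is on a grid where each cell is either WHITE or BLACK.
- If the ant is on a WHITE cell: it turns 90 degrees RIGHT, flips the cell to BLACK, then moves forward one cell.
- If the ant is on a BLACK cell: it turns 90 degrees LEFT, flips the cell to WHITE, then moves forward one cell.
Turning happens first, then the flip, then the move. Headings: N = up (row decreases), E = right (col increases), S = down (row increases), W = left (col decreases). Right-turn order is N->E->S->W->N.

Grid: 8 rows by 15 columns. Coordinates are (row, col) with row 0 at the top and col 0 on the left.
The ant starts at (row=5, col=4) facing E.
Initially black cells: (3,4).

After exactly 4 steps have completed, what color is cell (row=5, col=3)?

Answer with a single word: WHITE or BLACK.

Step 1: on WHITE (5,4): turn R to S, flip to black, move to (6,4). |black|=2
Step 2: on WHITE (6,4): turn R to W, flip to black, move to (6,3). |black|=3
Step 3: on WHITE (6,3): turn R to N, flip to black, move to (5,3). |black|=4
Step 4: on WHITE (5,3): turn R to E, flip to black, move to (5,4). |black|=5

Answer: BLACK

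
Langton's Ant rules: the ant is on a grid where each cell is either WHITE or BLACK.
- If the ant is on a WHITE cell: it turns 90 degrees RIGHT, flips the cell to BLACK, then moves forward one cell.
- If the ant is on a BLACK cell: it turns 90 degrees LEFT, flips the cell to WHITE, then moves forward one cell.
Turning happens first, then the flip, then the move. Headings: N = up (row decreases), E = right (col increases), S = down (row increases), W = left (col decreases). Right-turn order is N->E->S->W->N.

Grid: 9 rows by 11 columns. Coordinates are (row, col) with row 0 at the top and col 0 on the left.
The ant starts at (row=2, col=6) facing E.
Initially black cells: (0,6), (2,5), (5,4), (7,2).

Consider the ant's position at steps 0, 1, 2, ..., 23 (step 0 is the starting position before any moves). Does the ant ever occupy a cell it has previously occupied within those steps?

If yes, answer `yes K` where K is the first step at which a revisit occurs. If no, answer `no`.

Answer: yes 7

Derivation:
Step 1: on WHITE (2,6): turn R to S, flip to black, move to (3,6). |black|=5 — new cell
Step 2: on WHITE (3,6): turn R to W, flip to black, move to (3,5). |black|=6 — new cell
Step 3: on WHITE (3,5): turn R to N, flip to black, move to (2,5). |black|=7 — new cell
Step 4: on BLACK (2,5): turn L to W, flip to white, move to (2,4). |black|=6 — new cell
Step 5: on WHITE (2,4): turn R to N, flip to black, move to (1,4). |black|=7 — new cell
Step 6: on WHITE (1,4): turn R to E, flip to black, move to (1,5). |black|=8 — new cell
Step 7: on WHITE (1,5): turn R to S, flip to black, move to (2,5). |black|=9 — REVISIT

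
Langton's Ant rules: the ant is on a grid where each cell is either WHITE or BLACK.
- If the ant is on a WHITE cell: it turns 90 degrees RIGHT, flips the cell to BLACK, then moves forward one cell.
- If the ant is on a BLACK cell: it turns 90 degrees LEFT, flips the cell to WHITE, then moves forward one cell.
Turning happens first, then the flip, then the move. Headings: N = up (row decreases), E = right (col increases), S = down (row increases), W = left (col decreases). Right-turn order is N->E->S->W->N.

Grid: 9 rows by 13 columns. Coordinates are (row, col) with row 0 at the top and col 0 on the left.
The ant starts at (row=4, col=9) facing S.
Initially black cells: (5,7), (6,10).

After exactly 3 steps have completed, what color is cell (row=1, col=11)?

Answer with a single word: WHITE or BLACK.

Step 1: on WHITE (4,9): turn R to W, flip to black, move to (4,8). |black|=3
Step 2: on WHITE (4,8): turn R to N, flip to black, move to (3,8). |black|=4
Step 3: on WHITE (3,8): turn R to E, flip to black, move to (3,9). |black|=5

Answer: WHITE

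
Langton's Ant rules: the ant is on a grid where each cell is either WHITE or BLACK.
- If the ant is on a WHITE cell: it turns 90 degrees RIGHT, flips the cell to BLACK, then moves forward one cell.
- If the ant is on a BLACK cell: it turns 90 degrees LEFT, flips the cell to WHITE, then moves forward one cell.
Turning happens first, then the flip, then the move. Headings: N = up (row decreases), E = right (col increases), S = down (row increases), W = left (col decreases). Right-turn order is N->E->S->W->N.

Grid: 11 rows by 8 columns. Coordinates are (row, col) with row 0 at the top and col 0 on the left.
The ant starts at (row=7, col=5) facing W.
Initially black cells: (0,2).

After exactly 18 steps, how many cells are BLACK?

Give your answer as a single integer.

Step 1: on WHITE (7,5): turn R to N, flip to black, move to (6,5). |black|=2
Step 2: on WHITE (6,5): turn R to E, flip to black, move to (6,6). |black|=3
Step 3: on WHITE (6,6): turn R to S, flip to black, move to (7,6). |black|=4
Step 4: on WHITE (7,6): turn R to W, flip to black, move to (7,5). |black|=5
Step 5: on BLACK (7,5): turn L to S, flip to white, move to (8,5). |black|=4
Step 6: on WHITE (8,5): turn R to W, flip to black, move to (8,4). |black|=5
Step 7: on WHITE (8,4): turn R to N, flip to black, move to (7,4). |black|=6
Step 8: on WHITE (7,4): turn R to E, flip to black, move to (7,5). |black|=7
Step 9: on WHITE (7,5): turn R to S, flip to black, move to (8,5). |black|=8
Step 10: on BLACK (8,5): turn L to E, flip to white, move to (8,6). |black|=7
Step 11: on WHITE (8,6): turn R to S, flip to black, move to (9,6). |black|=8
Step 12: on WHITE (9,6): turn R to W, flip to black, move to (9,5). |black|=9
Step 13: on WHITE (9,5): turn R to N, flip to black, move to (8,5). |black|=10
Step 14: on WHITE (8,5): turn R to E, flip to black, move to (8,6). |black|=11
Step 15: on BLACK (8,6): turn L to N, flip to white, move to (7,6). |black|=10
Step 16: on BLACK (7,6): turn L to W, flip to white, move to (7,5). |black|=9
Step 17: on BLACK (7,5): turn L to S, flip to white, move to (8,5). |black|=8
Step 18: on BLACK (8,5): turn L to E, flip to white, move to (8,6). |black|=7

Answer: 7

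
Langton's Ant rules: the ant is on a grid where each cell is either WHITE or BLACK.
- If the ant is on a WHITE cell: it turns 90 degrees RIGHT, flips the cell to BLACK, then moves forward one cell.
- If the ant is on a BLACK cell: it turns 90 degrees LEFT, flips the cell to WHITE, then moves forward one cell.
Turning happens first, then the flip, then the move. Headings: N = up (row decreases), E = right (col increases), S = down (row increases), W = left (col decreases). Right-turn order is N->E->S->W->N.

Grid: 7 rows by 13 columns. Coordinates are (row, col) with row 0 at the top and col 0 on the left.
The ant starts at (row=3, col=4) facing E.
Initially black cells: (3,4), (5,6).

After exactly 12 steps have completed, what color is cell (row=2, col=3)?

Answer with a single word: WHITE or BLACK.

Answer: WHITE

Derivation:
Step 1: on BLACK (3,4): turn L to N, flip to white, move to (2,4). |black|=1
Step 2: on WHITE (2,4): turn R to E, flip to black, move to (2,5). |black|=2
Step 3: on WHITE (2,5): turn R to S, flip to black, move to (3,5). |black|=3
Step 4: on WHITE (3,5): turn R to W, flip to black, move to (3,4). |black|=4
Step 5: on WHITE (3,4): turn R to N, flip to black, move to (2,4). |black|=5
Step 6: on BLACK (2,4): turn L to W, flip to white, move to (2,3). |black|=4
Step 7: on WHITE (2,3): turn R to N, flip to black, move to (1,3). |black|=5
Step 8: on WHITE (1,3): turn R to E, flip to black, move to (1,4). |black|=6
Step 9: on WHITE (1,4): turn R to S, flip to black, move to (2,4). |black|=7
Step 10: on WHITE (2,4): turn R to W, flip to black, move to (2,3). |black|=8
Step 11: on BLACK (2,3): turn L to S, flip to white, move to (3,3). |black|=7
Step 12: on WHITE (3,3): turn R to W, flip to black, move to (3,2). |black|=8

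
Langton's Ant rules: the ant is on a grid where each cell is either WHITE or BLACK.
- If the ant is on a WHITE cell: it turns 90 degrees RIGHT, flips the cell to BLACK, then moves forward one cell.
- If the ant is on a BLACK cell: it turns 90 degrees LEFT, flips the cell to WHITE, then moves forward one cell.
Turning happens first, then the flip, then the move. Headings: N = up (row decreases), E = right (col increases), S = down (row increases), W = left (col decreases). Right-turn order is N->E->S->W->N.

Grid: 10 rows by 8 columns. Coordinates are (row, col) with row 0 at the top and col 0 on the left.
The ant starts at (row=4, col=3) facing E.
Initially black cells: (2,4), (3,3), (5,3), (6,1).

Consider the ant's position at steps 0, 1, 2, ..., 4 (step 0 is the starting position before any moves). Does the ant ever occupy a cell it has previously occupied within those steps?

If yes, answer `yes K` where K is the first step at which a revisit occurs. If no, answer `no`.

Answer: no

Derivation:
Step 1: on WHITE (4,3): turn R to S, flip to black, move to (5,3). |black|=5 — new cell
Step 2: on BLACK (5,3): turn L to E, flip to white, move to (5,4). |black|=4 — new cell
Step 3: on WHITE (5,4): turn R to S, flip to black, move to (6,4). |black|=5 — new cell
Step 4: on WHITE (6,4): turn R to W, flip to black, move to (6,3). |black|=6 — new cell
No revisit within 4 steps.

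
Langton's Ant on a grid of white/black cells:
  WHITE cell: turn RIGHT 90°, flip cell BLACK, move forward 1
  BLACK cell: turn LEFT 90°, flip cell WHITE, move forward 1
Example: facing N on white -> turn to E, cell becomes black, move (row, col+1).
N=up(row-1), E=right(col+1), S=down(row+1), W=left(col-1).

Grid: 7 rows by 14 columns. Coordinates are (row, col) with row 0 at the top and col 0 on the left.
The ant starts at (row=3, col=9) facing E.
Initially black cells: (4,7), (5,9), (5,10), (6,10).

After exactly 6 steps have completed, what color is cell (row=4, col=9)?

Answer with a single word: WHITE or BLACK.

Answer: BLACK

Derivation:
Step 1: on WHITE (3,9): turn R to S, flip to black, move to (4,9). |black|=5
Step 2: on WHITE (4,9): turn R to W, flip to black, move to (4,8). |black|=6
Step 3: on WHITE (4,8): turn R to N, flip to black, move to (3,8). |black|=7
Step 4: on WHITE (3,8): turn R to E, flip to black, move to (3,9). |black|=8
Step 5: on BLACK (3,9): turn L to N, flip to white, move to (2,9). |black|=7
Step 6: on WHITE (2,9): turn R to E, flip to black, move to (2,10). |black|=8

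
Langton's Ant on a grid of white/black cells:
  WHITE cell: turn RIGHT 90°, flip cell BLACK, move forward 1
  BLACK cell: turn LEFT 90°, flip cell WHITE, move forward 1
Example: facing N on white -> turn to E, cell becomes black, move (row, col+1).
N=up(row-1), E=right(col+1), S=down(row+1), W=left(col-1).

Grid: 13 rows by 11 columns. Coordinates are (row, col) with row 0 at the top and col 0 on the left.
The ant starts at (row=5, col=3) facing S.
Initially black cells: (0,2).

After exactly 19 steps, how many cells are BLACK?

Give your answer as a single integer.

Answer: 8

Derivation:
Step 1: on WHITE (5,3): turn R to W, flip to black, move to (5,2). |black|=2
Step 2: on WHITE (5,2): turn R to N, flip to black, move to (4,2). |black|=3
Step 3: on WHITE (4,2): turn R to E, flip to black, move to (4,3). |black|=4
Step 4: on WHITE (4,3): turn R to S, flip to black, move to (5,3). |black|=5
Step 5: on BLACK (5,3): turn L to E, flip to white, move to (5,4). |black|=4
Step 6: on WHITE (5,4): turn R to S, flip to black, move to (6,4). |black|=5
Step 7: on WHITE (6,4): turn R to W, flip to black, move to (6,3). |black|=6
Step 8: on WHITE (6,3): turn R to N, flip to black, move to (5,3). |black|=7
Step 9: on WHITE (5,3): turn R to E, flip to black, move to (5,4). |black|=8
Step 10: on BLACK (5,4): turn L to N, flip to white, move to (4,4). |black|=7
Step 11: on WHITE (4,4): turn R to E, flip to black, move to (4,5). |black|=8
Step 12: on WHITE (4,5): turn R to S, flip to black, move to (5,5). |black|=9
Step 13: on WHITE (5,5): turn R to W, flip to black, move to (5,4). |black|=10
Step 14: on WHITE (5,4): turn R to N, flip to black, move to (4,4). |black|=11
Step 15: on BLACK (4,4): turn L to W, flip to white, move to (4,3). |black|=10
Step 16: on BLACK (4,3): turn L to S, flip to white, move to (5,3). |black|=9
Step 17: on BLACK (5,3): turn L to E, flip to white, move to (5,4). |black|=8
Step 18: on BLACK (5,4): turn L to N, flip to white, move to (4,4). |black|=7
Step 19: on WHITE (4,4): turn R to E, flip to black, move to (4,5). |black|=8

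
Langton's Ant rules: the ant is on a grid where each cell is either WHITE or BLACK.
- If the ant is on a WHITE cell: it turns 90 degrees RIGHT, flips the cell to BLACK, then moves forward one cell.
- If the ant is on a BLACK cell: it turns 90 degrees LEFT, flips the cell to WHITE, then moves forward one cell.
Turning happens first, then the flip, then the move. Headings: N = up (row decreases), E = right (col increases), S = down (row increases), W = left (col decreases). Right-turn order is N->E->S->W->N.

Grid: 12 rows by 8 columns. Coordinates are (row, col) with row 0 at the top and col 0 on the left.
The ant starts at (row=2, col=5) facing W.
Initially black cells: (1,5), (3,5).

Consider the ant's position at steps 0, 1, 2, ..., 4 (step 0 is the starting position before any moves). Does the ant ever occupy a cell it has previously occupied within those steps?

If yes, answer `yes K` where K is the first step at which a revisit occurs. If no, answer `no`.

Step 1: on WHITE (2,5): turn R to N, flip to black, move to (1,5). |black|=3 — new cell
Step 2: on BLACK (1,5): turn L to W, flip to white, move to (1,4). |black|=2 — new cell
Step 3: on WHITE (1,4): turn R to N, flip to black, move to (0,4). |black|=3 — new cell
Step 4: on WHITE (0,4): turn R to E, flip to black, move to (0,5). |black|=4 — new cell
No revisit within 4 steps.

Answer: no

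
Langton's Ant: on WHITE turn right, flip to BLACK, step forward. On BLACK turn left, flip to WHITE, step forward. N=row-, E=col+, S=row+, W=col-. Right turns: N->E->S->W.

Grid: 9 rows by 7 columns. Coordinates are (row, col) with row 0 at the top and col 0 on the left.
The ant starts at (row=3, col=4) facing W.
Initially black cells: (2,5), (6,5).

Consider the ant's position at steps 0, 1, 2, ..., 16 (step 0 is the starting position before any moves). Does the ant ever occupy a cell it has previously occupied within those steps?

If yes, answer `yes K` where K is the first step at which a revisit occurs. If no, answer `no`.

Answer: yes 6

Derivation:
Step 1: on WHITE (3,4): turn R to N, flip to black, move to (2,4). |black|=3 — new cell
Step 2: on WHITE (2,4): turn R to E, flip to black, move to (2,5). |black|=4 — new cell
Step 3: on BLACK (2,5): turn L to N, flip to white, move to (1,5). |black|=3 — new cell
Step 4: on WHITE (1,5): turn R to E, flip to black, move to (1,6). |black|=4 — new cell
Step 5: on WHITE (1,6): turn R to S, flip to black, move to (2,6). |black|=5 — new cell
Step 6: on WHITE (2,6): turn R to W, flip to black, move to (2,5). |black|=6 — REVISIT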